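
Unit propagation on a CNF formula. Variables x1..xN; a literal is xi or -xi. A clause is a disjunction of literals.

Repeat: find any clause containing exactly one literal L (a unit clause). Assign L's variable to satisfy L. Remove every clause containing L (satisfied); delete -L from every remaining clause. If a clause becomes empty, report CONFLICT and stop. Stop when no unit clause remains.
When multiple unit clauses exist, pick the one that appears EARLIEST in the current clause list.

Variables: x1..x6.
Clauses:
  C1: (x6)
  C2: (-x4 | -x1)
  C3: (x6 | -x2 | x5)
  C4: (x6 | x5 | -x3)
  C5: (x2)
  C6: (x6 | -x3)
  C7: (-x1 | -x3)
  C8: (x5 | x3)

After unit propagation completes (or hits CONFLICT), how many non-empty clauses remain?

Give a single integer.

unit clause [6] forces x6=T; simplify:
  satisfied 4 clause(s); 4 remain; assigned so far: [6]
unit clause [2] forces x2=T; simplify:
  satisfied 1 clause(s); 3 remain; assigned so far: [2, 6]

Answer: 3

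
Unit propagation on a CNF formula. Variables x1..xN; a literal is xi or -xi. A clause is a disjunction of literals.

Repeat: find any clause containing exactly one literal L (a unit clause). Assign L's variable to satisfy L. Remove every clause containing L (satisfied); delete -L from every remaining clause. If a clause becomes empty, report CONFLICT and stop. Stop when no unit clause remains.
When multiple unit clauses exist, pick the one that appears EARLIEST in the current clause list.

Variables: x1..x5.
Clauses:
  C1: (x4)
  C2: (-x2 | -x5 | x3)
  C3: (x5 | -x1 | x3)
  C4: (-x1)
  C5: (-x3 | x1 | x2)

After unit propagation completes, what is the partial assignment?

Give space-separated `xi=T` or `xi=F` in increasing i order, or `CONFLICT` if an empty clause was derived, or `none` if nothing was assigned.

unit clause [4] forces x4=T; simplify:
  satisfied 1 clause(s); 4 remain; assigned so far: [4]
unit clause [-1] forces x1=F; simplify:
  drop 1 from [-3, 1, 2] -> [-3, 2]
  satisfied 2 clause(s); 2 remain; assigned so far: [1, 4]

Answer: x1=F x4=T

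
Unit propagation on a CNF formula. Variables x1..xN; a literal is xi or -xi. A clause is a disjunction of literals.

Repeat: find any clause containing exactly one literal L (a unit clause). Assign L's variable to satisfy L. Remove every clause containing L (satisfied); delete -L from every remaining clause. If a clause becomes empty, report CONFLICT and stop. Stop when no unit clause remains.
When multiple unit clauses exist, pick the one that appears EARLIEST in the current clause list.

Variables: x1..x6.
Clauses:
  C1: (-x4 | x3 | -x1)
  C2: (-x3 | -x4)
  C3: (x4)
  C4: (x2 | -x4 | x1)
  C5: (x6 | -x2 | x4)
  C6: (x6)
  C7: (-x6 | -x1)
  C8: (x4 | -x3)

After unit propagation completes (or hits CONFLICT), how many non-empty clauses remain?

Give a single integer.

Answer: 0

Derivation:
unit clause [4] forces x4=T; simplify:
  drop -4 from [-4, 3, -1] -> [3, -1]
  drop -4 from [-3, -4] -> [-3]
  drop -4 from [2, -4, 1] -> [2, 1]
  satisfied 3 clause(s); 5 remain; assigned so far: [4]
unit clause [-3] forces x3=F; simplify:
  drop 3 from [3, -1] -> [-1]
  satisfied 1 clause(s); 4 remain; assigned so far: [3, 4]
unit clause [-1] forces x1=F; simplify:
  drop 1 from [2, 1] -> [2]
  satisfied 2 clause(s); 2 remain; assigned so far: [1, 3, 4]
unit clause [2] forces x2=T; simplify:
  satisfied 1 clause(s); 1 remain; assigned so far: [1, 2, 3, 4]
unit clause [6] forces x6=T; simplify:
  satisfied 1 clause(s); 0 remain; assigned so far: [1, 2, 3, 4, 6]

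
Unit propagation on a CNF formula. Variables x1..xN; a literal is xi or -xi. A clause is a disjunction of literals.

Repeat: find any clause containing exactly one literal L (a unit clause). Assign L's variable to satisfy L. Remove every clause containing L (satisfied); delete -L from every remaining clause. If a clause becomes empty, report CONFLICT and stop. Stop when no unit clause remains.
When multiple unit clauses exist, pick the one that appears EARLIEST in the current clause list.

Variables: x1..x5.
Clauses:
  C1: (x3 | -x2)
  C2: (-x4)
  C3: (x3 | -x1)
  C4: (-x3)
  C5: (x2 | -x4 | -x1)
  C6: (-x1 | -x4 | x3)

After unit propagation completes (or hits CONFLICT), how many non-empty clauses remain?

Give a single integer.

unit clause [-4] forces x4=F; simplify:
  satisfied 3 clause(s); 3 remain; assigned so far: [4]
unit clause [-3] forces x3=F; simplify:
  drop 3 from [3, -2] -> [-2]
  drop 3 from [3, -1] -> [-1]
  satisfied 1 clause(s); 2 remain; assigned so far: [3, 4]
unit clause [-2] forces x2=F; simplify:
  satisfied 1 clause(s); 1 remain; assigned so far: [2, 3, 4]
unit clause [-1] forces x1=F; simplify:
  satisfied 1 clause(s); 0 remain; assigned so far: [1, 2, 3, 4]

Answer: 0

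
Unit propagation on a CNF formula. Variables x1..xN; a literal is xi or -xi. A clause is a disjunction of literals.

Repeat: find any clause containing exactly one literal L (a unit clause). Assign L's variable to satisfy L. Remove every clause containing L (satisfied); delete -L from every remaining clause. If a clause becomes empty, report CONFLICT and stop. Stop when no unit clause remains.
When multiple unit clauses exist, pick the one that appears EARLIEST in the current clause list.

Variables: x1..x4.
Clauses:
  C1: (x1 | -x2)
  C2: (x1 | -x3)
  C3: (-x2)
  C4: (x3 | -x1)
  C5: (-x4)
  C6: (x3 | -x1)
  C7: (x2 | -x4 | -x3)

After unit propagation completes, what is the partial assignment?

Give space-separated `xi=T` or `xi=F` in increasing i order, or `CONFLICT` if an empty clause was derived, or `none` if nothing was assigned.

Answer: x2=F x4=F

Derivation:
unit clause [-2] forces x2=F; simplify:
  drop 2 from [2, -4, -3] -> [-4, -3]
  satisfied 2 clause(s); 5 remain; assigned so far: [2]
unit clause [-4] forces x4=F; simplify:
  satisfied 2 clause(s); 3 remain; assigned so far: [2, 4]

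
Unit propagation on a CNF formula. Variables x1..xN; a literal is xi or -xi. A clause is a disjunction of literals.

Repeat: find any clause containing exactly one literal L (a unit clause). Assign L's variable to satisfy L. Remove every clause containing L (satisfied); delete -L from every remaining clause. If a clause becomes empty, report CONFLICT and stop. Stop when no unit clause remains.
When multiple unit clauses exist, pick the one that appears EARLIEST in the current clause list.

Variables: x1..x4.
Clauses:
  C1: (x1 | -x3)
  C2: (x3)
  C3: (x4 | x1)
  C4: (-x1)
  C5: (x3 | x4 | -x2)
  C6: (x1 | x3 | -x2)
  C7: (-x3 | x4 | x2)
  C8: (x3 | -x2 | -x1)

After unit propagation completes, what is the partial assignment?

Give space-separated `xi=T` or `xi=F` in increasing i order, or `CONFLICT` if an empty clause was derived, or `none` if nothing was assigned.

unit clause [3] forces x3=T; simplify:
  drop -3 from [1, -3] -> [1]
  drop -3 from [-3, 4, 2] -> [4, 2]
  satisfied 4 clause(s); 4 remain; assigned so far: [3]
unit clause [1] forces x1=T; simplify:
  drop -1 from [-1] -> [] (empty!)
  satisfied 2 clause(s); 2 remain; assigned so far: [1, 3]
CONFLICT (empty clause)

Answer: CONFLICT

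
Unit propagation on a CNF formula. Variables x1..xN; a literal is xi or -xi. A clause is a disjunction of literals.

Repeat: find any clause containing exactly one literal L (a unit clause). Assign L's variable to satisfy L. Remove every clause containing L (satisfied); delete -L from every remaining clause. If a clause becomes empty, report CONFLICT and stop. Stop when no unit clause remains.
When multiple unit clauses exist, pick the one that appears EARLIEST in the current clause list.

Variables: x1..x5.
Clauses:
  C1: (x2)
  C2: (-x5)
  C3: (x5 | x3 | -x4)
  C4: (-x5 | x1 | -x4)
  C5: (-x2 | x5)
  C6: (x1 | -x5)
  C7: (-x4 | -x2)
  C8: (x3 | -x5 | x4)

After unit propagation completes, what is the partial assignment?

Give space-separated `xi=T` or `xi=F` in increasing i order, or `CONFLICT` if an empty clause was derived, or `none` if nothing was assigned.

unit clause [2] forces x2=T; simplify:
  drop -2 from [-2, 5] -> [5]
  drop -2 from [-4, -2] -> [-4]
  satisfied 1 clause(s); 7 remain; assigned so far: [2]
unit clause [-5] forces x5=F; simplify:
  drop 5 from [5, 3, -4] -> [3, -4]
  drop 5 from [5] -> [] (empty!)
  satisfied 4 clause(s); 3 remain; assigned so far: [2, 5]
CONFLICT (empty clause)

Answer: CONFLICT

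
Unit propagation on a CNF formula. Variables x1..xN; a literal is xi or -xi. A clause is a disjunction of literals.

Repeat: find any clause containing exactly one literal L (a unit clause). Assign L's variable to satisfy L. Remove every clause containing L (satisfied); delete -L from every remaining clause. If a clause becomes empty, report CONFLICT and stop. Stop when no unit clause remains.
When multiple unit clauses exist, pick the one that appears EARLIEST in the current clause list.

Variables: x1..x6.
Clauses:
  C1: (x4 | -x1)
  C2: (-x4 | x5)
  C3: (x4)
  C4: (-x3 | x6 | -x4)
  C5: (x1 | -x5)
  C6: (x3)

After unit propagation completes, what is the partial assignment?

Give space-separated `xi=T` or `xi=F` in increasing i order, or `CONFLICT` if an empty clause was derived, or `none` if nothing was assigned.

unit clause [4] forces x4=T; simplify:
  drop -4 from [-4, 5] -> [5]
  drop -4 from [-3, 6, -4] -> [-3, 6]
  satisfied 2 clause(s); 4 remain; assigned so far: [4]
unit clause [5] forces x5=T; simplify:
  drop -5 from [1, -5] -> [1]
  satisfied 1 clause(s); 3 remain; assigned so far: [4, 5]
unit clause [1] forces x1=T; simplify:
  satisfied 1 clause(s); 2 remain; assigned so far: [1, 4, 5]
unit clause [3] forces x3=T; simplify:
  drop -3 from [-3, 6] -> [6]
  satisfied 1 clause(s); 1 remain; assigned so far: [1, 3, 4, 5]
unit clause [6] forces x6=T; simplify:
  satisfied 1 clause(s); 0 remain; assigned so far: [1, 3, 4, 5, 6]

Answer: x1=T x3=T x4=T x5=T x6=T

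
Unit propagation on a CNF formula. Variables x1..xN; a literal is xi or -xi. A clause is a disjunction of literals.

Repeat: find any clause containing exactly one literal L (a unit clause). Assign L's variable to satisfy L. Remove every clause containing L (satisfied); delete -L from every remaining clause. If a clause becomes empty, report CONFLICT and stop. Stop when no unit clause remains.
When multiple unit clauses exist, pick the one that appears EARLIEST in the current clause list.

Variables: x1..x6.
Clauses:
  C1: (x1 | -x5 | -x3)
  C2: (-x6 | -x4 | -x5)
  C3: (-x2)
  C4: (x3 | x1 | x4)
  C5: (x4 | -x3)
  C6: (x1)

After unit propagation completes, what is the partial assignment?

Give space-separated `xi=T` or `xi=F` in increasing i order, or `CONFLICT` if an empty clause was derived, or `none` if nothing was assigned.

Answer: x1=T x2=F

Derivation:
unit clause [-2] forces x2=F; simplify:
  satisfied 1 clause(s); 5 remain; assigned so far: [2]
unit clause [1] forces x1=T; simplify:
  satisfied 3 clause(s); 2 remain; assigned so far: [1, 2]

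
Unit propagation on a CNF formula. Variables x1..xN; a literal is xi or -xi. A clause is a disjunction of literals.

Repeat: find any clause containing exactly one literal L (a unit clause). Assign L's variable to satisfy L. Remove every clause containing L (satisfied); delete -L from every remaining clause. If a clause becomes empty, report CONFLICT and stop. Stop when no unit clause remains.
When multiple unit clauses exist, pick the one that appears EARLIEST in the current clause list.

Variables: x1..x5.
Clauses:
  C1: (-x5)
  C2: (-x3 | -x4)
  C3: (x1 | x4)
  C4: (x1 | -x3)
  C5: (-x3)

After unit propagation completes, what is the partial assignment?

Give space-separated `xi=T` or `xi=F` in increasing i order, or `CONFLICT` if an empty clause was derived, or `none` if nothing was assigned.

Answer: x3=F x5=F

Derivation:
unit clause [-5] forces x5=F; simplify:
  satisfied 1 clause(s); 4 remain; assigned so far: [5]
unit clause [-3] forces x3=F; simplify:
  satisfied 3 clause(s); 1 remain; assigned so far: [3, 5]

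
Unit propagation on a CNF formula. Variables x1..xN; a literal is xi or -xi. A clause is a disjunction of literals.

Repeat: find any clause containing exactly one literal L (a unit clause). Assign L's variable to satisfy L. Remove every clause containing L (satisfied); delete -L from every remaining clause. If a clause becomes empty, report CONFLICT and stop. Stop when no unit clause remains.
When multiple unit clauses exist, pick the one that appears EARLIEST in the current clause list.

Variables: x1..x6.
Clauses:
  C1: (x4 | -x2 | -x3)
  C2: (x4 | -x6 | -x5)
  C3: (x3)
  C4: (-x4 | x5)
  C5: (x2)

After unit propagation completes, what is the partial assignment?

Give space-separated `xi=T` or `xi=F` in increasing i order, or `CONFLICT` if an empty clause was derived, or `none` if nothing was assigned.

Answer: x2=T x3=T x4=T x5=T

Derivation:
unit clause [3] forces x3=T; simplify:
  drop -3 from [4, -2, -3] -> [4, -2]
  satisfied 1 clause(s); 4 remain; assigned so far: [3]
unit clause [2] forces x2=T; simplify:
  drop -2 from [4, -2] -> [4]
  satisfied 1 clause(s); 3 remain; assigned so far: [2, 3]
unit clause [4] forces x4=T; simplify:
  drop -4 from [-4, 5] -> [5]
  satisfied 2 clause(s); 1 remain; assigned so far: [2, 3, 4]
unit clause [5] forces x5=T; simplify:
  satisfied 1 clause(s); 0 remain; assigned so far: [2, 3, 4, 5]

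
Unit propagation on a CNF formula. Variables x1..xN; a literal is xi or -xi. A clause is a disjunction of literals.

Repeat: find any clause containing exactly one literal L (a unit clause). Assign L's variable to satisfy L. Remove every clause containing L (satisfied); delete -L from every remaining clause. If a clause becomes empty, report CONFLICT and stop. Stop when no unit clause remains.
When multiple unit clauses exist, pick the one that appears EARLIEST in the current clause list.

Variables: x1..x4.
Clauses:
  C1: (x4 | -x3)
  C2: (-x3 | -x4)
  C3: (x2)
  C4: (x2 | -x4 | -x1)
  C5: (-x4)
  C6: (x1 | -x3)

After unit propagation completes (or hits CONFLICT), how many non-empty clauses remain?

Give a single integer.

unit clause [2] forces x2=T; simplify:
  satisfied 2 clause(s); 4 remain; assigned so far: [2]
unit clause [-4] forces x4=F; simplify:
  drop 4 from [4, -3] -> [-3]
  satisfied 2 clause(s); 2 remain; assigned so far: [2, 4]
unit clause [-3] forces x3=F; simplify:
  satisfied 2 clause(s); 0 remain; assigned so far: [2, 3, 4]

Answer: 0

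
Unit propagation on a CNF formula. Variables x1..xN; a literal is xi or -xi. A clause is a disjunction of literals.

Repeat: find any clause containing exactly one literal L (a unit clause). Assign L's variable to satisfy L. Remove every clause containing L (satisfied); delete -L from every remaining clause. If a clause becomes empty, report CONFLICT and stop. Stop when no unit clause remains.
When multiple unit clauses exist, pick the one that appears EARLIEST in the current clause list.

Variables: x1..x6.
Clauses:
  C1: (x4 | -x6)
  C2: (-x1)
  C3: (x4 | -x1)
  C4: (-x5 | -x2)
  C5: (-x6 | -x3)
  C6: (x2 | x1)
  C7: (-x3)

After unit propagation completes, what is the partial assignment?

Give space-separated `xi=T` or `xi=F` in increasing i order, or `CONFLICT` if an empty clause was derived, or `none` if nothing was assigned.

Answer: x1=F x2=T x3=F x5=F

Derivation:
unit clause [-1] forces x1=F; simplify:
  drop 1 from [2, 1] -> [2]
  satisfied 2 clause(s); 5 remain; assigned so far: [1]
unit clause [2] forces x2=T; simplify:
  drop -2 from [-5, -2] -> [-5]
  satisfied 1 clause(s); 4 remain; assigned so far: [1, 2]
unit clause [-5] forces x5=F; simplify:
  satisfied 1 clause(s); 3 remain; assigned so far: [1, 2, 5]
unit clause [-3] forces x3=F; simplify:
  satisfied 2 clause(s); 1 remain; assigned so far: [1, 2, 3, 5]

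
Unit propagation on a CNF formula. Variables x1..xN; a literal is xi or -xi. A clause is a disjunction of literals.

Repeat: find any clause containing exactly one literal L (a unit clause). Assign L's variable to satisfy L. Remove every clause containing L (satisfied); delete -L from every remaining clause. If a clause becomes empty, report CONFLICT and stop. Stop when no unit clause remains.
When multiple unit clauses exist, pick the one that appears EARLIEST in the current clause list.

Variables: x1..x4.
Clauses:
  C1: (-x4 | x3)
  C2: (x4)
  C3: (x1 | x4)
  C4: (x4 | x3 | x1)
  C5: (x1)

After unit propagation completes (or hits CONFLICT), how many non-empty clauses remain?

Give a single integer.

Answer: 0

Derivation:
unit clause [4] forces x4=T; simplify:
  drop -4 from [-4, 3] -> [3]
  satisfied 3 clause(s); 2 remain; assigned so far: [4]
unit clause [3] forces x3=T; simplify:
  satisfied 1 clause(s); 1 remain; assigned so far: [3, 4]
unit clause [1] forces x1=T; simplify:
  satisfied 1 clause(s); 0 remain; assigned so far: [1, 3, 4]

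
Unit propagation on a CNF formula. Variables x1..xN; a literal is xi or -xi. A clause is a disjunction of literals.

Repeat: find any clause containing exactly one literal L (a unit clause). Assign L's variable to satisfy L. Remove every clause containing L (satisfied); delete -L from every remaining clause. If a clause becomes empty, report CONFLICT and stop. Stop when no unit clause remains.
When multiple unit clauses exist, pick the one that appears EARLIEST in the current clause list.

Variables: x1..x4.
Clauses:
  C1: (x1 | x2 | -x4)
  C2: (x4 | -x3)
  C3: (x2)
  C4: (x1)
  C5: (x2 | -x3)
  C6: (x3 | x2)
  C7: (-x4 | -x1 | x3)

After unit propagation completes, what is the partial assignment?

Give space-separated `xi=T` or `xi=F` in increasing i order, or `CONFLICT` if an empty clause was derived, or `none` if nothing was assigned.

unit clause [2] forces x2=T; simplify:
  satisfied 4 clause(s); 3 remain; assigned so far: [2]
unit clause [1] forces x1=T; simplify:
  drop -1 from [-4, -1, 3] -> [-4, 3]
  satisfied 1 clause(s); 2 remain; assigned so far: [1, 2]

Answer: x1=T x2=T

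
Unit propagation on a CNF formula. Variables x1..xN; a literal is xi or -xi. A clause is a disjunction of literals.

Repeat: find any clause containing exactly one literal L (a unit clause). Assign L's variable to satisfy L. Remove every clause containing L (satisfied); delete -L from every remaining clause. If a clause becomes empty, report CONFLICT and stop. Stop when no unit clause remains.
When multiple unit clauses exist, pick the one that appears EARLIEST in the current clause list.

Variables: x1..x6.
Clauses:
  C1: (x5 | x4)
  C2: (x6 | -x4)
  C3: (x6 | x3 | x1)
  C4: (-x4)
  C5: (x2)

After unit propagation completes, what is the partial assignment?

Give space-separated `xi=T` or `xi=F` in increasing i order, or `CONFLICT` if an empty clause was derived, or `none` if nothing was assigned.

unit clause [-4] forces x4=F; simplify:
  drop 4 from [5, 4] -> [5]
  satisfied 2 clause(s); 3 remain; assigned so far: [4]
unit clause [5] forces x5=T; simplify:
  satisfied 1 clause(s); 2 remain; assigned so far: [4, 5]
unit clause [2] forces x2=T; simplify:
  satisfied 1 clause(s); 1 remain; assigned so far: [2, 4, 5]

Answer: x2=T x4=F x5=T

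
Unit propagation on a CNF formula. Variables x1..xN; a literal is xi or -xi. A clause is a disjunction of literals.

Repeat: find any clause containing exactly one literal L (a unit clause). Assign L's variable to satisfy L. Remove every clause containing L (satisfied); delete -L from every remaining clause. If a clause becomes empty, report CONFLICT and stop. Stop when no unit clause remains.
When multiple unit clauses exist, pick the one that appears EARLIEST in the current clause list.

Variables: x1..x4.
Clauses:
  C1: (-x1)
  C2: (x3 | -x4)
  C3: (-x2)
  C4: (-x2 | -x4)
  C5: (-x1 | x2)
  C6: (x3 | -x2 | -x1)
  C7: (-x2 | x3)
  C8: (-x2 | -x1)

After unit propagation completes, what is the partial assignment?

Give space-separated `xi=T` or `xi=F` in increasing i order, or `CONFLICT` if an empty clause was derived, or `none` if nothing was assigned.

Answer: x1=F x2=F

Derivation:
unit clause [-1] forces x1=F; simplify:
  satisfied 4 clause(s); 4 remain; assigned so far: [1]
unit clause [-2] forces x2=F; simplify:
  satisfied 3 clause(s); 1 remain; assigned so far: [1, 2]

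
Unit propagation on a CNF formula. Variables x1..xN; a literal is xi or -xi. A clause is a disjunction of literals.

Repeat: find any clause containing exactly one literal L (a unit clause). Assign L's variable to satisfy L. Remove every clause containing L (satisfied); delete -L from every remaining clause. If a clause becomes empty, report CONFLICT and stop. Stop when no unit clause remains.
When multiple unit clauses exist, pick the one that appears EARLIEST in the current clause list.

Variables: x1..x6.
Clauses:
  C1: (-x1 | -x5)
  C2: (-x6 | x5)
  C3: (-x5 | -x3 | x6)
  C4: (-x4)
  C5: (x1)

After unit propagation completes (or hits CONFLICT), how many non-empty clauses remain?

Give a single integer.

unit clause [-4] forces x4=F; simplify:
  satisfied 1 clause(s); 4 remain; assigned so far: [4]
unit clause [1] forces x1=T; simplify:
  drop -1 from [-1, -5] -> [-5]
  satisfied 1 clause(s); 3 remain; assigned so far: [1, 4]
unit clause [-5] forces x5=F; simplify:
  drop 5 from [-6, 5] -> [-6]
  satisfied 2 clause(s); 1 remain; assigned so far: [1, 4, 5]
unit clause [-6] forces x6=F; simplify:
  satisfied 1 clause(s); 0 remain; assigned so far: [1, 4, 5, 6]

Answer: 0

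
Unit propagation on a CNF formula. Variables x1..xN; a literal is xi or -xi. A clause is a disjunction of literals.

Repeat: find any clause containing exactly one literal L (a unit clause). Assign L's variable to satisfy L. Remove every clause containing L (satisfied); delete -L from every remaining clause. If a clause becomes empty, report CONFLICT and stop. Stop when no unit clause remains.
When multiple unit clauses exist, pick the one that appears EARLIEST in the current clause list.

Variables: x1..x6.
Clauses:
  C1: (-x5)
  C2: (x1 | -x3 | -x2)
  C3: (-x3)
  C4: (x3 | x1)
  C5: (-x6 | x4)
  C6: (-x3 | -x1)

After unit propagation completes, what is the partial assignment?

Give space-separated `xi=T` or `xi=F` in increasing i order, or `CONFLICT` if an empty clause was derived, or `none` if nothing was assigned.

Answer: x1=T x3=F x5=F

Derivation:
unit clause [-5] forces x5=F; simplify:
  satisfied 1 clause(s); 5 remain; assigned so far: [5]
unit clause [-3] forces x3=F; simplify:
  drop 3 from [3, 1] -> [1]
  satisfied 3 clause(s); 2 remain; assigned so far: [3, 5]
unit clause [1] forces x1=T; simplify:
  satisfied 1 clause(s); 1 remain; assigned so far: [1, 3, 5]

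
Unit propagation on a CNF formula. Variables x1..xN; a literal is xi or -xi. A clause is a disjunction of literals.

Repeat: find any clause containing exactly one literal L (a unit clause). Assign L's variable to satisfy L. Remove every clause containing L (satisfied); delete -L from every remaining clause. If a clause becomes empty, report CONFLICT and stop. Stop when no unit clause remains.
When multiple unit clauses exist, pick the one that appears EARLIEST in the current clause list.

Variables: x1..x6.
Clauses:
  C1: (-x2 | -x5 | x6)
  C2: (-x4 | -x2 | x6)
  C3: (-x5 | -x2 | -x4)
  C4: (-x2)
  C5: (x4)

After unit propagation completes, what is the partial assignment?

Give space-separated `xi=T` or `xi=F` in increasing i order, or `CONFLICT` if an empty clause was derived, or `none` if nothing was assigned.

unit clause [-2] forces x2=F; simplify:
  satisfied 4 clause(s); 1 remain; assigned so far: [2]
unit clause [4] forces x4=T; simplify:
  satisfied 1 clause(s); 0 remain; assigned so far: [2, 4]

Answer: x2=F x4=T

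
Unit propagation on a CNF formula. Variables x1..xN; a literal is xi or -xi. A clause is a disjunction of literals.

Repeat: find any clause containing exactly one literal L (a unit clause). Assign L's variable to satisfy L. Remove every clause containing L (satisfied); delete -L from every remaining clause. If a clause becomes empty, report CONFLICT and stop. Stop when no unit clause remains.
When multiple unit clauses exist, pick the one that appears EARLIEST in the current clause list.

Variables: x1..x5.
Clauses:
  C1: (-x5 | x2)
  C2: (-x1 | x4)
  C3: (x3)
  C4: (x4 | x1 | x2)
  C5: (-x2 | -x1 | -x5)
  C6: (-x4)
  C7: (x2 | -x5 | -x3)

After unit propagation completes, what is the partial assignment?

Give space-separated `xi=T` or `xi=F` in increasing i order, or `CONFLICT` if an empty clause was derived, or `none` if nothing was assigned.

Answer: x1=F x2=T x3=T x4=F

Derivation:
unit clause [3] forces x3=T; simplify:
  drop -3 from [2, -5, -3] -> [2, -5]
  satisfied 1 clause(s); 6 remain; assigned so far: [3]
unit clause [-4] forces x4=F; simplify:
  drop 4 from [-1, 4] -> [-1]
  drop 4 from [4, 1, 2] -> [1, 2]
  satisfied 1 clause(s); 5 remain; assigned so far: [3, 4]
unit clause [-1] forces x1=F; simplify:
  drop 1 from [1, 2] -> [2]
  satisfied 2 clause(s); 3 remain; assigned so far: [1, 3, 4]
unit clause [2] forces x2=T; simplify:
  satisfied 3 clause(s); 0 remain; assigned so far: [1, 2, 3, 4]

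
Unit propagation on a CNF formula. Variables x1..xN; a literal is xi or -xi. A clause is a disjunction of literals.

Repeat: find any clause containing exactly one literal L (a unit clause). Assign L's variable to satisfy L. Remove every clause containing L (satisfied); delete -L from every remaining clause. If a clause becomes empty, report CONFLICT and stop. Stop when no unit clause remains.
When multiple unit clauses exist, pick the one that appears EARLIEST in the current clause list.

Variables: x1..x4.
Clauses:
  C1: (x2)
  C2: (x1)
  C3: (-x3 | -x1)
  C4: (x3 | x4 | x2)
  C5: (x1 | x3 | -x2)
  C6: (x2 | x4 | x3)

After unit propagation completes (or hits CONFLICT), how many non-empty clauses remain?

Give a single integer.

unit clause [2] forces x2=T; simplify:
  drop -2 from [1, 3, -2] -> [1, 3]
  satisfied 3 clause(s); 3 remain; assigned so far: [2]
unit clause [1] forces x1=T; simplify:
  drop -1 from [-3, -1] -> [-3]
  satisfied 2 clause(s); 1 remain; assigned so far: [1, 2]
unit clause [-3] forces x3=F; simplify:
  satisfied 1 clause(s); 0 remain; assigned so far: [1, 2, 3]

Answer: 0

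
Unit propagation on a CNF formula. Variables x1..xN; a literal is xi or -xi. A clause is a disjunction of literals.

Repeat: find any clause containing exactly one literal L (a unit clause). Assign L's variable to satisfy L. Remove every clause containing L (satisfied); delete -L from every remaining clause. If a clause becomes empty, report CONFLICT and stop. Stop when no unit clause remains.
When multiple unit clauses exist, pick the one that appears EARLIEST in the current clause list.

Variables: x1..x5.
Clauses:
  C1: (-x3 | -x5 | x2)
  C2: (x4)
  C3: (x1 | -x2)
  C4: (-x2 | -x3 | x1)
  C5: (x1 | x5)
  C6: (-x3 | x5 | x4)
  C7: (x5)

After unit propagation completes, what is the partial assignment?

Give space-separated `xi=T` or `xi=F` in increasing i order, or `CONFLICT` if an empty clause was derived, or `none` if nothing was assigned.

Answer: x4=T x5=T

Derivation:
unit clause [4] forces x4=T; simplify:
  satisfied 2 clause(s); 5 remain; assigned so far: [4]
unit clause [5] forces x5=T; simplify:
  drop -5 from [-3, -5, 2] -> [-3, 2]
  satisfied 2 clause(s); 3 remain; assigned so far: [4, 5]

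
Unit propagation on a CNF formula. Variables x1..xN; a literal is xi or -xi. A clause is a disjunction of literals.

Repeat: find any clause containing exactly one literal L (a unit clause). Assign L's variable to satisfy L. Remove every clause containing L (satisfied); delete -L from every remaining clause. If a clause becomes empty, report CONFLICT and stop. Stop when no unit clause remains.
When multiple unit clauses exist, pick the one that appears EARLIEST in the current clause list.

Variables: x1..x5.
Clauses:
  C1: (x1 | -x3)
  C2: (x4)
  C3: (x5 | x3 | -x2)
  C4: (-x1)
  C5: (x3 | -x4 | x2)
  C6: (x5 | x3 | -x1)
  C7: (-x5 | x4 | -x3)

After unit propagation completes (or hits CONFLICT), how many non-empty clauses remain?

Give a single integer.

unit clause [4] forces x4=T; simplify:
  drop -4 from [3, -4, 2] -> [3, 2]
  satisfied 2 clause(s); 5 remain; assigned so far: [4]
unit clause [-1] forces x1=F; simplify:
  drop 1 from [1, -3] -> [-3]
  satisfied 2 clause(s); 3 remain; assigned so far: [1, 4]
unit clause [-3] forces x3=F; simplify:
  drop 3 from [5, 3, -2] -> [5, -2]
  drop 3 from [3, 2] -> [2]
  satisfied 1 clause(s); 2 remain; assigned so far: [1, 3, 4]
unit clause [2] forces x2=T; simplify:
  drop -2 from [5, -2] -> [5]
  satisfied 1 clause(s); 1 remain; assigned so far: [1, 2, 3, 4]
unit clause [5] forces x5=T; simplify:
  satisfied 1 clause(s); 0 remain; assigned so far: [1, 2, 3, 4, 5]

Answer: 0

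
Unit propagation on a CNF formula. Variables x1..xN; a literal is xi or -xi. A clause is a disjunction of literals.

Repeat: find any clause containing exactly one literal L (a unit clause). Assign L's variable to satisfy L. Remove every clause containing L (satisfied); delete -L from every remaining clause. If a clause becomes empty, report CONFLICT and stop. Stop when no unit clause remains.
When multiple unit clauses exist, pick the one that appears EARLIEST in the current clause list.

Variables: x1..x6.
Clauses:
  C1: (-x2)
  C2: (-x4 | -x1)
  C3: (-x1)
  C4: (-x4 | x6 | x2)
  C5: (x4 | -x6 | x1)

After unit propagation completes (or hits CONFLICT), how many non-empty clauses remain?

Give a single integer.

unit clause [-2] forces x2=F; simplify:
  drop 2 from [-4, 6, 2] -> [-4, 6]
  satisfied 1 clause(s); 4 remain; assigned so far: [2]
unit clause [-1] forces x1=F; simplify:
  drop 1 from [4, -6, 1] -> [4, -6]
  satisfied 2 clause(s); 2 remain; assigned so far: [1, 2]

Answer: 2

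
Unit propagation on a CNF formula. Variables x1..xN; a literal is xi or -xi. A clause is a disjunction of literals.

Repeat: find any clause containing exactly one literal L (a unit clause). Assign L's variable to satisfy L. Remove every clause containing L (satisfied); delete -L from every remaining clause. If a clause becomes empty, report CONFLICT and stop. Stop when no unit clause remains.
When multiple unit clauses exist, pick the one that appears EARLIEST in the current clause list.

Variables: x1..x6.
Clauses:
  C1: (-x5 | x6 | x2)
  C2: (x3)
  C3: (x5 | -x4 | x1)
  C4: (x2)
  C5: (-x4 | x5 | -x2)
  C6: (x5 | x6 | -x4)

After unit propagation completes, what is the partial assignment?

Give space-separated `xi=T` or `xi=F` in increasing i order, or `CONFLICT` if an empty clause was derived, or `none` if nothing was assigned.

unit clause [3] forces x3=T; simplify:
  satisfied 1 clause(s); 5 remain; assigned so far: [3]
unit clause [2] forces x2=T; simplify:
  drop -2 from [-4, 5, -2] -> [-4, 5]
  satisfied 2 clause(s); 3 remain; assigned so far: [2, 3]

Answer: x2=T x3=T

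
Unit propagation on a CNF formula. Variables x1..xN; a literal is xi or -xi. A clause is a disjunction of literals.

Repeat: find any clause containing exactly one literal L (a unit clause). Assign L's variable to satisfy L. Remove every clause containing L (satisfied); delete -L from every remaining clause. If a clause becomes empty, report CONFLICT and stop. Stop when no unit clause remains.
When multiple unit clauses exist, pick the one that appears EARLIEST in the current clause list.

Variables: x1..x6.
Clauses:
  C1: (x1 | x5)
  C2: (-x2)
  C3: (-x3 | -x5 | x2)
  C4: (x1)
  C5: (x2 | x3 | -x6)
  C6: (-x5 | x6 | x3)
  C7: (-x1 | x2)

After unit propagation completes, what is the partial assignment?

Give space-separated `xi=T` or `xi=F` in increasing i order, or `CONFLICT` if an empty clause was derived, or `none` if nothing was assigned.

Answer: CONFLICT

Derivation:
unit clause [-2] forces x2=F; simplify:
  drop 2 from [-3, -5, 2] -> [-3, -5]
  drop 2 from [2, 3, -6] -> [3, -6]
  drop 2 from [-1, 2] -> [-1]
  satisfied 1 clause(s); 6 remain; assigned so far: [2]
unit clause [1] forces x1=T; simplify:
  drop -1 from [-1] -> [] (empty!)
  satisfied 2 clause(s); 4 remain; assigned so far: [1, 2]
CONFLICT (empty clause)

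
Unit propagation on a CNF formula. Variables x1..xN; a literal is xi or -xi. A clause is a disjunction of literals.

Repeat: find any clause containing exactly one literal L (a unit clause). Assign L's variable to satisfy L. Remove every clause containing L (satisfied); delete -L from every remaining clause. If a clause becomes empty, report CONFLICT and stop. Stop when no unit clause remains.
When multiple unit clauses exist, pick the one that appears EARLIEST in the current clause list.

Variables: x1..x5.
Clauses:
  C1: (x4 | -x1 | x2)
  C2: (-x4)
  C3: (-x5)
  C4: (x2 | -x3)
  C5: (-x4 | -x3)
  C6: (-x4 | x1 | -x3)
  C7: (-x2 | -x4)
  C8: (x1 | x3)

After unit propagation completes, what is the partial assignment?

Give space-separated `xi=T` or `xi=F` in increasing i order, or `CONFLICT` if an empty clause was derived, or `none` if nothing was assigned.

Answer: x4=F x5=F

Derivation:
unit clause [-4] forces x4=F; simplify:
  drop 4 from [4, -1, 2] -> [-1, 2]
  satisfied 4 clause(s); 4 remain; assigned so far: [4]
unit clause [-5] forces x5=F; simplify:
  satisfied 1 clause(s); 3 remain; assigned so far: [4, 5]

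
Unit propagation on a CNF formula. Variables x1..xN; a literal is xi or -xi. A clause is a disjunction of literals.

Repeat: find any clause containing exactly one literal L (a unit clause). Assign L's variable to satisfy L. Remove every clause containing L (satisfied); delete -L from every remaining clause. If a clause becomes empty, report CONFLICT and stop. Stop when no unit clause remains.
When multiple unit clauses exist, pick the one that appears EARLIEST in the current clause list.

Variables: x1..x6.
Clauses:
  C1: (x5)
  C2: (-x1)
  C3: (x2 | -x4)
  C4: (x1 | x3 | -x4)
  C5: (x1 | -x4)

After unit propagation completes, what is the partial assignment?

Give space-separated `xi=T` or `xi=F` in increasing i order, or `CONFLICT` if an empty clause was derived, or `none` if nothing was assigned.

unit clause [5] forces x5=T; simplify:
  satisfied 1 clause(s); 4 remain; assigned so far: [5]
unit clause [-1] forces x1=F; simplify:
  drop 1 from [1, 3, -4] -> [3, -4]
  drop 1 from [1, -4] -> [-4]
  satisfied 1 clause(s); 3 remain; assigned so far: [1, 5]
unit clause [-4] forces x4=F; simplify:
  satisfied 3 clause(s); 0 remain; assigned so far: [1, 4, 5]

Answer: x1=F x4=F x5=T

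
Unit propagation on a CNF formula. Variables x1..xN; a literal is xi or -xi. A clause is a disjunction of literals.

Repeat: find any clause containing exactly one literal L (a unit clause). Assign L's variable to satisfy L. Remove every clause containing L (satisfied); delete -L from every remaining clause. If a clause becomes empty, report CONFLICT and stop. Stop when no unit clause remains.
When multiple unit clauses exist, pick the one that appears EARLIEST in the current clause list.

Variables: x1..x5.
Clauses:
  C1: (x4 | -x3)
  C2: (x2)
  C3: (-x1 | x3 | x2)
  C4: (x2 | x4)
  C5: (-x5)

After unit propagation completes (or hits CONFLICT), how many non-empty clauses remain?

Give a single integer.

Answer: 1

Derivation:
unit clause [2] forces x2=T; simplify:
  satisfied 3 clause(s); 2 remain; assigned so far: [2]
unit clause [-5] forces x5=F; simplify:
  satisfied 1 clause(s); 1 remain; assigned so far: [2, 5]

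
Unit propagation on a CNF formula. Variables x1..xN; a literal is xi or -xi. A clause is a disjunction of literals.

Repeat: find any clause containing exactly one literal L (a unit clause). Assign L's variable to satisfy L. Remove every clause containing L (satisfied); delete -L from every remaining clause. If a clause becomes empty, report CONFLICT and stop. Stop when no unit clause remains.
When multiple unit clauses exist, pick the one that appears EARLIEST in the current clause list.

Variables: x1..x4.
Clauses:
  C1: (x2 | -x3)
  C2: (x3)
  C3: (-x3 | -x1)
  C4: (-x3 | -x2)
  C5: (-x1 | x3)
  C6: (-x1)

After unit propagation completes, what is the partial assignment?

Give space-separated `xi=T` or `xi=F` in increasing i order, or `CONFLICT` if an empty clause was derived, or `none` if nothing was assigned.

Answer: CONFLICT

Derivation:
unit clause [3] forces x3=T; simplify:
  drop -3 from [2, -3] -> [2]
  drop -3 from [-3, -1] -> [-1]
  drop -3 from [-3, -2] -> [-2]
  satisfied 2 clause(s); 4 remain; assigned so far: [3]
unit clause [2] forces x2=T; simplify:
  drop -2 from [-2] -> [] (empty!)
  satisfied 1 clause(s); 3 remain; assigned so far: [2, 3]
CONFLICT (empty clause)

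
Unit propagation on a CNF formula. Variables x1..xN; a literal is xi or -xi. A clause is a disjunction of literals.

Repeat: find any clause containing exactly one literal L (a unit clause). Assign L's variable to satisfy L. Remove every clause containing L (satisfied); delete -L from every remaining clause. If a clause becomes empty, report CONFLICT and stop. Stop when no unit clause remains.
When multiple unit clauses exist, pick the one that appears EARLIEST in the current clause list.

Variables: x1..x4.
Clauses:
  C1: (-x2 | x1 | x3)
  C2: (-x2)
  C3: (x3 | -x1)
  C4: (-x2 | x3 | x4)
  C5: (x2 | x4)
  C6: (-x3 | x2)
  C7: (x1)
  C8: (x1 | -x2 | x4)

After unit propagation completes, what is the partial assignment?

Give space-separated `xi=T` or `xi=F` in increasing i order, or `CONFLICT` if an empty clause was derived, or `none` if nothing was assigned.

Answer: CONFLICT

Derivation:
unit clause [-2] forces x2=F; simplify:
  drop 2 from [2, 4] -> [4]
  drop 2 from [-3, 2] -> [-3]
  satisfied 4 clause(s); 4 remain; assigned so far: [2]
unit clause [4] forces x4=T; simplify:
  satisfied 1 clause(s); 3 remain; assigned so far: [2, 4]
unit clause [-3] forces x3=F; simplify:
  drop 3 from [3, -1] -> [-1]
  satisfied 1 clause(s); 2 remain; assigned so far: [2, 3, 4]
unit clause [-1] forces x1=F; simplify:
  drop 1 from [1] -> [] (empty!)
  satisfied 1 clause(s); 1 remain; assigned so far: [1, 2, 3, 4]
CONFLICT (empty clause)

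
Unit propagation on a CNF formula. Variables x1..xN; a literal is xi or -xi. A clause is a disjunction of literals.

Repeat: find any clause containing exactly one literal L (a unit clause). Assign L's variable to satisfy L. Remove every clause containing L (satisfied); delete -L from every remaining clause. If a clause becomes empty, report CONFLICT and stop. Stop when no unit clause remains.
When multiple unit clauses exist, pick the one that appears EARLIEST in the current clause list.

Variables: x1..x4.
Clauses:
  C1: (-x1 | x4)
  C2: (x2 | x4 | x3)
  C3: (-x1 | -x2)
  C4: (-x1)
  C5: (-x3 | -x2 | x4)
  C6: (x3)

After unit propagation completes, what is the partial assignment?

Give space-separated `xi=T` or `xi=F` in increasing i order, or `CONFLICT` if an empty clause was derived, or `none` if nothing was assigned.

unit clause [-1] forces x1=F; simplify:
  satisfied 3 clause(s); 3 remain; assigned so far: [1]
unit clause [3] forces x3=T; simplify:
  drop -3 from [-3, -2, 4] -> [-2, 4]
  satisfied 2 clause(s); 1 remain; assigned so far: [1, 3]

Answer: x1=F x3=T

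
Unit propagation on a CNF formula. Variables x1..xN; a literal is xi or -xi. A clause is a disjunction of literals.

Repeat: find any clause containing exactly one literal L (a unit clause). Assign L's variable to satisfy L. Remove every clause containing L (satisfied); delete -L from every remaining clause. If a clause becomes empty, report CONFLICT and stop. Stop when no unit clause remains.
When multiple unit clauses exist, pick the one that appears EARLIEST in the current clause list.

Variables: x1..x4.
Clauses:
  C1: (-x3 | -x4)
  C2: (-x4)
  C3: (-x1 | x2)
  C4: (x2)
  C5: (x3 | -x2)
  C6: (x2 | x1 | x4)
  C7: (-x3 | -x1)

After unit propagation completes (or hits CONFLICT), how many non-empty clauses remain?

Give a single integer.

Answer: 0

Derivation:
unit clause [-4] forces x4=F; simplify:
  drop 4 from [2, 1, 4] -> [2, 1]
  satisfied 2 clause(s); 5 remain; assigned so far: [4]
unit clause [2] forces x2=T; simplify:
  drop -2 from [3, -2] -> [3]
  satisfied 3 clause(s); 2 remain; assigned so far: [2, 4]
unit clause [3] forces x3=T; simplify:
  drop -3 from [-3, -1] -> [-1]
  satisfied 1 clause(s); 1 remain; assigned so far: [2, 3, 4]
unit clause [-1] forces x1=F; simplify:
  satisfied 1 clause(s); 0 remain; assigned so far: [1, 2, 3, 4]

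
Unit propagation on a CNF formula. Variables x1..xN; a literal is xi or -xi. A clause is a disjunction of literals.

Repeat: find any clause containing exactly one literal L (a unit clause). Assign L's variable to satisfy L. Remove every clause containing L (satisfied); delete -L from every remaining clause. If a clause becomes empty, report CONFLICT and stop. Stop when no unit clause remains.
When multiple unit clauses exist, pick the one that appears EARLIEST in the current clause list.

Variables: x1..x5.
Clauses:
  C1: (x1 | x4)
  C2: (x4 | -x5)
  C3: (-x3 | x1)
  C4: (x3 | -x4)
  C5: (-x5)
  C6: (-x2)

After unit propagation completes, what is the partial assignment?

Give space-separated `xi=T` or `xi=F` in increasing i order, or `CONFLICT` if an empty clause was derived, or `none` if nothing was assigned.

Answer: x2=F x5=F

Derivation:
unit clause [-5] forces x5=F; simplify:
  satisfied 2 clause(s); 4 remain; assigned so far: [5]
unit clause [-2] forces x2=F; simplify:
  satisfied 1 clause(s); 3 remain; assigned so far: [2, 5]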